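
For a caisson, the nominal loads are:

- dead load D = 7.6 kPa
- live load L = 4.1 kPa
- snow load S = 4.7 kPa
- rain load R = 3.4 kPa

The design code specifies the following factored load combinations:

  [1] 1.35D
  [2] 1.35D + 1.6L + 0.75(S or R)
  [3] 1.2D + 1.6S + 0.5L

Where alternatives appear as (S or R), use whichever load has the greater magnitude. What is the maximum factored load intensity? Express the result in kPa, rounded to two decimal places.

(S or R) → S = 4.7 kPa.
[1] 1.35(7.6) = 10.26
[2] 1.35(7.6) + 1.6(4.1) + 0.75(4.7) = 10.26 + 6.56 + 3.53 = 20.35
[3] 1.2(7.6) + 1.6(4.7) + 0.5(4.1) = 9.12 + 7.52 + 2.05 = 18.69
Combination 2 governs: q_u = 20.35 kPa.

20.35 kPa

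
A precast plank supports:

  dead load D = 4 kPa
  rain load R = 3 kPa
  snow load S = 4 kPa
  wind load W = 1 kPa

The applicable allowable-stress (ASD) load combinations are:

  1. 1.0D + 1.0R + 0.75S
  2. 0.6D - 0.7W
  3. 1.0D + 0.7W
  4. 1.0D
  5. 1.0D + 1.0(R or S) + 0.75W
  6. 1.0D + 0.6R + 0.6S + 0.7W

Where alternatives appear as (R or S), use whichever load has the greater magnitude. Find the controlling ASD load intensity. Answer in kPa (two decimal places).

10.00 kPa

(R or S) → S = 4 kPa.
1. 1.0(4) + 1.0(3) + 0.75(4) = 4.00 + 3.00 + 3.00 = 10.00
2. 0.6(4) - 0.7(1) = 2.40 - 0.70 = 1.70
3. 1.0(4) + 0.7(1) = 4.00 + 0.70 = 4.70
4. 1.0(4) = 4.00
5. 1.0(4) + 1.0(4) + 0.75(1) = 4.00 + 4.00 + 0.75 = 8.75
6. 1.0(4) + 0.6(3) + 0.6(4) + 0.7(1) = 4.00 + 1.80 + 2.40 + 0.70 = 8.90
The controlling combination is 1, giving 10.00 kPa.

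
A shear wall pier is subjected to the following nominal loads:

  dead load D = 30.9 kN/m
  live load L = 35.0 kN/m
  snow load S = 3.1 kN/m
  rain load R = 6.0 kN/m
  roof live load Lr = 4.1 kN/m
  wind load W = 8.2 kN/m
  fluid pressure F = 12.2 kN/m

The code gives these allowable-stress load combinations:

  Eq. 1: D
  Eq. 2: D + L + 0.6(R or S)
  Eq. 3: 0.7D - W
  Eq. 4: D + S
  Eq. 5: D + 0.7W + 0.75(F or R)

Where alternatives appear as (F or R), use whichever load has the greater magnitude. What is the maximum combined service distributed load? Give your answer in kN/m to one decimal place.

69.5 kN/m

(R or S) → R = 6.0 kN/m; (F or R) → F = 12.2 kN/m.
Eq. 1: 1.0(30.9) = 30.9
Eq. 2: 1.0(30.9) + 1.0(35.0) + 0.6(6.0) = 30.9 + 35.0 + 3.6 = 69.5
Eq. 3: 0.7(30.9) - 1.0(8.2) = 21.6 - 8.2 = 13.4
Eq. 4: 1.0(30.9) + 1.0(3.1) = 30.9 + 3.1 = 34.0
Eq. 5: 1.0(30.9) + 0.7(8.2) + 0.75(12.2) = 30.9 + 5.7 + 9.2 = 45.8
Maximum is from combination 2.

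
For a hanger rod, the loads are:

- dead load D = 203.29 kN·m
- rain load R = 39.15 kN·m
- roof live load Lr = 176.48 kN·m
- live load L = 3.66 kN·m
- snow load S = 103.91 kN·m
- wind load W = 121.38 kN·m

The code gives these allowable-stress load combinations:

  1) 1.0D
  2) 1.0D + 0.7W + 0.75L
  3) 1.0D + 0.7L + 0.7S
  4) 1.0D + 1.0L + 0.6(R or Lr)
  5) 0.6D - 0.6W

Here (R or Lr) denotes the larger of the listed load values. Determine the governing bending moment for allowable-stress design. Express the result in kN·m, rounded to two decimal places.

(R or Lr) → Lr = 176.48 kN·m.
1) 1.0(203.29) = 203.29
2) 1.0(203.29) + 0.7(121.38) + 0.75(3.66) = 291.00
3) 1.0(203.29) + 0.7(3.66) + 0.7(103.91) = 278.59
4) 1.0(203.29) + 1.0(3.66) + 0.6(176.48) = 312.84
5) 0.6(203.29) - 0.6(121.38) = 49.15
Maximum is from combination 4.

312.84 kN·m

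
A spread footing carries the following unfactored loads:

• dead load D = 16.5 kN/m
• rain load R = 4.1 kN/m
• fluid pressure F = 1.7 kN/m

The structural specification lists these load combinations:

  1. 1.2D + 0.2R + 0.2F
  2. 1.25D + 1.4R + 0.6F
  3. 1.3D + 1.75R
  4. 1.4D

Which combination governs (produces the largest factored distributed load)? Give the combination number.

1. 1.2(16.5) + 0.2(4.1) + 0.2(1.7) = 21.0
2. 1.25(16.5) + 1.4(4.1) + 0.6(1.7) = 27.4
3. 1.3(16.5) + 1.75(4.1) = 28.6
4. 1.4(16.5) = 23.1
The largest value is 28.6 kN/m from combination 3.

Combination 3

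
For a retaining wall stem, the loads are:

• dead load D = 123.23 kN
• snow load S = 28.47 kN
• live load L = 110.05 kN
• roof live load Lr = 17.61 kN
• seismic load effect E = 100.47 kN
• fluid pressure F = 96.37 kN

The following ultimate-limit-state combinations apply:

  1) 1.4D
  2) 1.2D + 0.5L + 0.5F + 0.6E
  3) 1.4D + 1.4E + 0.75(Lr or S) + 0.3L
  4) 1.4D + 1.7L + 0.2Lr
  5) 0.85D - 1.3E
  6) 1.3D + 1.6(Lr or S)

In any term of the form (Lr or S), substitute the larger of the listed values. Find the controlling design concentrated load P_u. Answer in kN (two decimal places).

367.55 kN

(Lr or S) → S = 28.47 kN.
1) 1.4(123.23) = 172.52
2) 1.2(123.23) + 0.5(110.05) + 0.5(96.37) + 0.6(100.47) = 311.37
3) 1.4(123.23) + 1.4(100.47) + 0.75(28.47) + 0.3(110.05) = 172.52 + 140.66 + 21.35 + 33.02 = 367.55
4) 1.4(123.23) + 1.7(110.05) + 0.2(17.61) = 172.52 + 187.09 + 3.52 = 363.13
5) 0.85(123.23) - 1.3(100.47) = -25.87
6) 1.3(123.23) + 1.6(28.47) = 160.20 + 45.55 = 205.75
The controlling combination is 3, giving 367.55 kN.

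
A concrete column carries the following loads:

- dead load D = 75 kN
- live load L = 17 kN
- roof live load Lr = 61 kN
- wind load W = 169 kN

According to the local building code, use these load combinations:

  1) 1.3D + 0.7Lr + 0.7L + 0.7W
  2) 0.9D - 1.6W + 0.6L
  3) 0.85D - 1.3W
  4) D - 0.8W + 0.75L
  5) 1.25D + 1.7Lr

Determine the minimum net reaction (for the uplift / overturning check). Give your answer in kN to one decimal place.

-192.7 kN

1) 1.3(75) + 0.7(61) + 0.7(17) + 0.7(169) = 97.5 + 42.7 + 11.9 + 118.3 = 270.4
2) 0.9(75) - 1.6(169) + 0.6(17) = 67.5 - 270.4 + 10.2 = -192.7
3) 0.85(75) - 1.3(169) = -156.0
4) 1.0(75) - 0.8(169) + 0.75(17) = -47.5
5) 1.25(75) + 1.7(61) = 93.8 + 103.7 = 197.5
Combination 2 gives the minimum: -192.7 kN.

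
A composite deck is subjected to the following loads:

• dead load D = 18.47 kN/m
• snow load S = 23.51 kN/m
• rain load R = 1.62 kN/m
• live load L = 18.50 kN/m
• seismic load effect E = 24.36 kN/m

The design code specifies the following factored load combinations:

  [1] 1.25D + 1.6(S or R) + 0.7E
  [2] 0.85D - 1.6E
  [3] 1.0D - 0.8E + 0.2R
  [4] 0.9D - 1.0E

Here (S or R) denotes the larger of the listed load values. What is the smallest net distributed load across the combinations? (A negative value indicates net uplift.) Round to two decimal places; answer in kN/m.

(S or R) → S = 23.51 kN/m.
[1] 1.25(18.47) + 1.6(23.51) + 0.7(24.36) = 23.09 + 37.62 + 17.05 = 77.76
[2] 0.85(18.47) - 1.6(24.36) = 15.70 - 38.98 = -23.28
[3] 1.0(18.47) - 0.8(24.36) + 0.2(1.62) = -0.69
[4] 0.9(18.47) - 1.0(24.36) = 16.62 - 24.36 = -7.74
Combination 2 gives the minimum: -23.28 kN/m.

-23.28 kN/m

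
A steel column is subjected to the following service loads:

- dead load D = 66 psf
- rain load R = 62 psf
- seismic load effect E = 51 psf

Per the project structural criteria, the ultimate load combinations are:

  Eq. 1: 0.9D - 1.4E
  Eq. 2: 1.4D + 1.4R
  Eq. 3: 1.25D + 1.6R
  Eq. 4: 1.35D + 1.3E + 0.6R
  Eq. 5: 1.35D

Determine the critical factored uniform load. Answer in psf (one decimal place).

Eq. 1: 0.9(66) - 1.4(51) = 59.4 - 71.4 = -12.0
Eq. 2: 1.4(66) + 1.4(62) = 92.4 + 86.8 = 179.2
Eq. 3: 1.25(66) + 1.6(62) = 82.5 + 99.2 = 181.7
Eq. 4: 1.35(66) + 1.3(51) + 0.6(62) = 89.1 + 66.3 + 37.2 = 192.6
Eq. 5: 1.35(66) = 89.1
Maximum is from combination 4.

192.6 psf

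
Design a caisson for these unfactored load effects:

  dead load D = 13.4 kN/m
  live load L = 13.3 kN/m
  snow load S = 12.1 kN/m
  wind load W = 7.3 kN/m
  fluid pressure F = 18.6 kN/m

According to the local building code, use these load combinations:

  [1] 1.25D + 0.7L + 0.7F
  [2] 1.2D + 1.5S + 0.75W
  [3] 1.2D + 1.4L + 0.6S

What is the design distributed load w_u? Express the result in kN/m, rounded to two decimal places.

41.96 kN/m

[1] 1.25(13.4) + 0.7(13.3) + 0.7(18.6) = 16.75 + 9.31 + 13.02 = 39.08
[2] 1.2(13.4) + 1.5(12.1) + 0.75(7.3) = 16.08 + 18.15 + 5.48 = 39.71
[3] 1.2(13.4) + 1.4(13.3) + 0.6(12.1) = 16.08 + 18.62 + 7.26 = 41.96
Maximum is from combination 3.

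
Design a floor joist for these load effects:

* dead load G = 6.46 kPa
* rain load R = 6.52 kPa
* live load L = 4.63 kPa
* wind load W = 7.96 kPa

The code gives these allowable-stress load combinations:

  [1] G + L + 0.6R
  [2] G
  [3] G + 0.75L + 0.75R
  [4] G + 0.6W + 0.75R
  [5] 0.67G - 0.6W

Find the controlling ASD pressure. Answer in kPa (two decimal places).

[1] 1.0(6.46) + 1.0(4.63) + 0.6(6.52) = 6.46 + 4.63 + 3.91 = 15.00
[2] 1.0(6.46) = 6.46
[3] 1.0(6.46) + 0.75(4.63) + 0.75(6.52) = 6.46 + 3.47 + 4.89 = 14.82
[4] 1.0(6.46) + 0.6(7.96) + 0.75(6.52) = 6.46 + 4.78 + 4.89 = 16.13
[5] 0.67(6.46) - 0.6(7.96) = 4.33 - 4.78 = -0.45
The controlling combination is 4, giving 16.13 kPa.

16.13 kPa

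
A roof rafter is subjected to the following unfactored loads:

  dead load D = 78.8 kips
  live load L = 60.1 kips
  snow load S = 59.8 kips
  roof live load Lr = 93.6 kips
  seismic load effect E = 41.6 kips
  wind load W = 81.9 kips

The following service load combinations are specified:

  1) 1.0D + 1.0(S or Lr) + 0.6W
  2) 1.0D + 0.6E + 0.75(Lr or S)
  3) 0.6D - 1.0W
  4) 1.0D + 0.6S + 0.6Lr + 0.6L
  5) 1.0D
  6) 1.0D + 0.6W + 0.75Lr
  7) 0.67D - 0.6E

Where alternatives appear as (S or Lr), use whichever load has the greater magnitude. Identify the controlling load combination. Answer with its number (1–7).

(S or Lr) → Lr = 93.6 kips; (Lr or S) → Lr = 93.6 kips.
1) 1.0(78.8) + 1.0(93.6) + 0.6(81.9) = 78.8 + 93.6 + 49.1 = 221.5
2) 1.0(78.8) + 0.6(41.6) + 0.75(93.6) = 78.8 + 25.0 + 70.2 = 174.0
3) 0.6(78.8) - 1.0(81.9) = 47.3 - 81.9 = -34.6
4) 1.0(78.8) + 0.6(59.8) + 0.6(93.6) + 0.6(60.1) = 206.9
5) 1.0(78.8) = 78.8
6) 1.0(78.8) + 0.6(81.9) + 0.75(93.6) = 78.8 + 49.1 + 70.2 = 198.1
7) 0.67(78.8) - 0.6(41.6) = 52.8 - 25.0 = 27.8
The largest value is 221.5 kips from combination 1.

Combination 1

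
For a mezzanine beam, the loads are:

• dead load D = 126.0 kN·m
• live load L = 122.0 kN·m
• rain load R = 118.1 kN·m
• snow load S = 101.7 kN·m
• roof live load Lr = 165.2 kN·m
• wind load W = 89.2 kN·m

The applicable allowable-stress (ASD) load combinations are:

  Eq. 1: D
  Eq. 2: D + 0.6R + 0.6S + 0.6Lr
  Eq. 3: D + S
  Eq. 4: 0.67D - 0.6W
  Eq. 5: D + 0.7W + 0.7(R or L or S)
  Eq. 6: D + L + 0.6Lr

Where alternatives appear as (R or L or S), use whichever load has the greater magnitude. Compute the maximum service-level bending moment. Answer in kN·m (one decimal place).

(R or L or S) → L = 122.0 kN·m.
Eq. 1: 1.0(126.0) = 126.0
Eq. 2: 1.0(126.0) + 0.6(118.1) + 0.6(101.7) + 0.6(165.2) = 357.0
Eq. 3: 1.0(126.0) + 1.0(101.7) = 227.7
Eq. 4: 0.67(126.0) - 0.6(89.2) = 30.9
Eq. 5: 1.0(126.0) + 0.7(89.2) + 0.7(122.0) = 273.8
Eq. 6: 1.0(126.0) + 1.0(122.0) + 0.6(165.2) = 347.1
Combination 2 governs: M = 357.0 kN·m.

357.0 kN·m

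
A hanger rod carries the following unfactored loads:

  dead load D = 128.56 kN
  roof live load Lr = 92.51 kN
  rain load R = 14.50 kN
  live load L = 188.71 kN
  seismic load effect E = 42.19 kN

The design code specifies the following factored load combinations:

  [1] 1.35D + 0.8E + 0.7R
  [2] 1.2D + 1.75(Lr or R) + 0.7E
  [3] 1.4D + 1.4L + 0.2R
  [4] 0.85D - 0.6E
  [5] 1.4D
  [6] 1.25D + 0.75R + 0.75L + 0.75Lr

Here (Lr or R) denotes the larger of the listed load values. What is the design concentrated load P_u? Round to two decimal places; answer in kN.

447.08 kN

(Lr or R) → Lr = 92.51 kN.
[1] 1.35(128.56) + 0.8(42.19) + 0.7(14.50) = 173.56 + 33.75 + 10.15 = 217.46
[2] 1.2(128.56) + 1.75(92.51) + 0.7(42.19) = 345.70
[3] 1.4(128.56) + 1.4(188.71) + 0.2(14.50) = 447.08
[4] 0.85(128.56) - 0.6(42.19) = 83.96
[5] 1.4(128.56) = 179.98
[6] 1.25(128.56) + 0.75(14.50) + 0.75(188.71) + 0.75(92.51) = 160.70 + 10.88 + 141.53 + 69.38 = 382.49
Maximum is from combination 3.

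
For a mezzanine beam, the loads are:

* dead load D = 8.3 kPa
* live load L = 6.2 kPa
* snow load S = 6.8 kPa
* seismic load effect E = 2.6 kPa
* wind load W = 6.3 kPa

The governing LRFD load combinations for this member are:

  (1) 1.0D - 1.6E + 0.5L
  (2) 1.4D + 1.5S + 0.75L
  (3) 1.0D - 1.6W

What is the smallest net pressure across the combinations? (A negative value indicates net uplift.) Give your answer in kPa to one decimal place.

-1.8 kPa

(1) 1.0(8.3) - 1.6(2.6) + 0.5(6.2) = 8.3 - 4.2 + 3.1 = 7.2
(2) 1.4(8.3) + 1.5(6.8) + 0.75(6.2) = 11.6 + 10.2 + 4.7 = 26.5
(3) 1.0(8.3) - 1.6(6.3) = 8.3 - 10.1 = -1.8
Combination 3 gives the minimum: -1.8 kPa.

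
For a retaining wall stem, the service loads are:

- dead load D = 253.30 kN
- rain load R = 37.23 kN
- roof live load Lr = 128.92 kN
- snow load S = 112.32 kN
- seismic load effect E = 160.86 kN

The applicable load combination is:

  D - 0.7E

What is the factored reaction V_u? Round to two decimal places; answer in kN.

1.0(253.30) - 0.7(160.86) = 140.70
V_u = 140.70 kN.

140.70 kN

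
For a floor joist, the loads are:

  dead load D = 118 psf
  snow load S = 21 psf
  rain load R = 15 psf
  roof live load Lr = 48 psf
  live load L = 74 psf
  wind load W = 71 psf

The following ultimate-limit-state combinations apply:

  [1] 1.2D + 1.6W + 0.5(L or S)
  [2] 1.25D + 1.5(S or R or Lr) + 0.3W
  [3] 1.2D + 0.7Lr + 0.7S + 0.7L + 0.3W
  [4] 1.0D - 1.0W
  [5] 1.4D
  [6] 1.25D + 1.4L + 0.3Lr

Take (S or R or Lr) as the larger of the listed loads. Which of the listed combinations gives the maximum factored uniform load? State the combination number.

(L or S) → L = 74 psf; (S or R or Lr) → Lr = 48 psf.
[1] 1.2(118) + 1.6(71) + 0.5(74) = 141.6 + 113.6 + 37.0 = 292.2
[2] 1.25(118) + 1.5(48) + 0.3(71) = 147.5 + 72.0 + 21.3 = 240.8
[3] 1.2(118) + 0.7(48) + 0.7(21) + 0.7(74) + 0.3(71) = 141.6 + 33.6 + 14.7 + 51.8 + 21.3 = 263.0
[4] 1.0(118) - 1.0(71) = 118.0 - 71.0 = 47.0
[5] 1.4(118) = 165.2
[6] 1.25(118) + 1.4(74) + 0.3(48) = 147.5 + 103.6 + 14.4 = 265.5
The largest value is 292.2 psf from combination 1.

Combination 1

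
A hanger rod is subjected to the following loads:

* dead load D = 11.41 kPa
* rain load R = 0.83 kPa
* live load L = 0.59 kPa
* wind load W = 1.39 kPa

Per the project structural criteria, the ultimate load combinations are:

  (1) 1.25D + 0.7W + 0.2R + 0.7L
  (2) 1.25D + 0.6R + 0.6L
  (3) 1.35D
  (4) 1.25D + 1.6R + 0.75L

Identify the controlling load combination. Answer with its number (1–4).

(1) 1.25(11.41) + 0.7(1.39) + 0.2(0.83) + 0.7(0.59) = 14.26 + 0.97 + 0.17 + 0.41 = 15.81
(2) 1.25(11.41) + 0.6(0.83) + 0.6(0.59) = 14.26 + 0.50 + 0.35 = 15.11
(3) 1.35(11.41) = 15.40
(4) 1.25(11.41) + 1.6(0.83) + 0.75(0.59) = 14.26 + 1.33 + 0.44 = 16.03
The largest value is 16.03 kPa from combination 4.

Combination 4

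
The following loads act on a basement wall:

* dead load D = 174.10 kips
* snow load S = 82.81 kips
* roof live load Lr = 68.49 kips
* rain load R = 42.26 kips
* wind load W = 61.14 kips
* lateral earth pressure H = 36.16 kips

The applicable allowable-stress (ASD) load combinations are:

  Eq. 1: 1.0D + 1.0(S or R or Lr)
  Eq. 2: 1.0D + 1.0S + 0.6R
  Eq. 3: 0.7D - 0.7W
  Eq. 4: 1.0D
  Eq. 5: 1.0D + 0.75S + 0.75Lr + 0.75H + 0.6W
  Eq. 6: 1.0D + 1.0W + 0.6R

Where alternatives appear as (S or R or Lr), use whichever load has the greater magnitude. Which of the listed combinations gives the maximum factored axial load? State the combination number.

(S or R or Lr) → S = 82.81 kips.
Eq. 1: 1.0(174.10) + 1.0(82.81) = 174.10 + 82.81 = 256.91
Eq. 2: 1.0(174.10) + 1.0(82.81) + 0.6(42.26) = 174.10 + 82.81 + 25.36 = 282.27
Eq. 3: 0.7(174.10) - 0.7(61.14) = 121.87 - 42.80 = 79.07
Eq. 4: 1.0(174.10) = 174.10
Eq. 5: 1.0(174.10) + 0.75(82.81) + 0.75(68.49) + 0.75(36.16) + 0.6(61.14) = 174.10 + 62.11 + 51.37 + 27.12 + 36.68 = 351.38
Eq. 6: 1.0(174.10) + 1.0(61.14) + 0.6(42.26) = 174.10 + 61.14 + 25.36 = 260.60
The largest value is 351.38 kips from combination 5.

Combination 5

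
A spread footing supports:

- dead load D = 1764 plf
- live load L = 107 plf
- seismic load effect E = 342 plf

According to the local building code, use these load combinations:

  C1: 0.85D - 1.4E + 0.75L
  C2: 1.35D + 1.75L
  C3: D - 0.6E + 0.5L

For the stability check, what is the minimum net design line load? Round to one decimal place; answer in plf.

C1: 0.85(1764) - 1.4(342) + 0.75(107) = 1499.4 - 478.8 + 80.3 = 1100.9
C2: 1.35(1764) + 1.75(107) = 2381.4 + 187.3 = 2568.7
C3: 1.0(1764) - 0.6(342) + 0.5(107) = 1764.0 - 205.2 + 53.5 = 1612.3
Combination 1 gives the minimum: 1100.9 plf.

1100.9 plf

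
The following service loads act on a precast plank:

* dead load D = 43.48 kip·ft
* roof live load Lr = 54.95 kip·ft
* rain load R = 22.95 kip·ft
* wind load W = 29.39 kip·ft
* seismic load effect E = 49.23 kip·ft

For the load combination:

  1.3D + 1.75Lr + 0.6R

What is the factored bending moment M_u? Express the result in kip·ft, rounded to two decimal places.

166.46 kip·ft

1.3(43.48) + 1.75(54.95) + 0.6(22.95) = 166.46
M_u = 166.46 kip·ft.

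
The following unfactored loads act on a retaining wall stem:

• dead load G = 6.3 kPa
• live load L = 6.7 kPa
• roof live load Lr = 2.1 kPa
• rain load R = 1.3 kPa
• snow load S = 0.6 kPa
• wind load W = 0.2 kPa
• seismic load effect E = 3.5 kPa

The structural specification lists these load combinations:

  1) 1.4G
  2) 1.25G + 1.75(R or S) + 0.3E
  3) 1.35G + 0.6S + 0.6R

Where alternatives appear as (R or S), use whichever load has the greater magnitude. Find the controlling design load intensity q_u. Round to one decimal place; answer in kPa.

(R or S) → R = 1.3 kPa.
1) 1.4(6.3) = 8.8
2) 1.25(6.3) + 1.75(1.3) + 0.3(3.5) = 11.2
3) 1.35(6.3) + 0.6(0.6) + 0.6(1.3) = 9.6
Maximum is from combination 2.

11.2 kPa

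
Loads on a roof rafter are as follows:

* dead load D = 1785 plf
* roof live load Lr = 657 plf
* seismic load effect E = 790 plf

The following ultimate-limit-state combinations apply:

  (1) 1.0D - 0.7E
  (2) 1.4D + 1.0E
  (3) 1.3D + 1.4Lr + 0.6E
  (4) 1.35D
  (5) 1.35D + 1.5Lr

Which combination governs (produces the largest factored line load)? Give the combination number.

Combination 3

(1) 1.0(1785) - 0.7(790) = 1785.00 - 553.00 = 1232.00
(2) 1.4(1785) + 1.0(790) = 2499.00 + 790.00 = 3289.00
(3) 1.3(1785) + 1.4(657) + 0.6(790) = 2320.50 + 919.80 + 474.00 = 3714.30
(4) 1.35(1785) = 2409.75
(5) 1.35(1785) + 1.5(657) = 2409.75 + 985.50 = 3395.25
The largest value is 3714.30 plf from combination 3.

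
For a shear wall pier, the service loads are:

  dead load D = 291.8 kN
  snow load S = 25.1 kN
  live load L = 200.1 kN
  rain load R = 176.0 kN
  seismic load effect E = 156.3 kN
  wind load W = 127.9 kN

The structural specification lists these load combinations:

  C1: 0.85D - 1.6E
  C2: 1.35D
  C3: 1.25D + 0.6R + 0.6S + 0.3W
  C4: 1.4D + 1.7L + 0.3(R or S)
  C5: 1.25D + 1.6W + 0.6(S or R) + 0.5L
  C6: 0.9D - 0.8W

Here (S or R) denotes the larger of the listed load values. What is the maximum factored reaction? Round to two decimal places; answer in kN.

801.49 kN

(R or S) → R = 176.0 kN; (S or R) → R = 176.0 kN.
C1: 0.85(291.8) - 1.6(156.3) = -2.05
C2: 1.35(291.8) = 393.93
C3: 1.25(291.8) + 0.6(176.0) + 0.6(25.1) + 0.3(127.9) = 523.78
C4: 1.4(291.8) + 1.7(200.1) + 0.3(176.0) = 801.49
C5: 1.25(291.8) + 1.6(127.9) + 0.6(176.0) + 0.5(200.1) = 775.04
C6: 0.9(291.8) - 0.8(127.9) = 160.30
The controlling combination is 4, giving 801.49 kN.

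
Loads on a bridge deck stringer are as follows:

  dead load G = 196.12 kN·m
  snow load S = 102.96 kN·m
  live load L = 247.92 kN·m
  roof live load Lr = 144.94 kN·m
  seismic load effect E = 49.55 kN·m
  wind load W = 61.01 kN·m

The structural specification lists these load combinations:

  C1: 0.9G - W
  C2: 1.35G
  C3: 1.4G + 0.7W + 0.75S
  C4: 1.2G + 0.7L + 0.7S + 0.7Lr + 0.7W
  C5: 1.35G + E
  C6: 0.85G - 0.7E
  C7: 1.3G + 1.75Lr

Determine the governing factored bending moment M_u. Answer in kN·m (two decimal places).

625.13 kN·m

C1: 0.9(196.12) - 1.0(61.01) = 176.51 - 61.01 = 115.50
C2: 1.35(196.12) = 264.76
C3: 1.4(196.12) + 0.7(61.01) + 0.75(102.96) = 274.57 + 42.71 + 77.22 = 394.50
C4: 1.2(196.12) + 0.7(247.92) + 0.7(102.96) + 0.7(144.94) + 0.7(61.01) = 625.13
C5: 1.35(196.12) + 1.0(49.55) = 264.76 + 49.55 = 314.31
C6: 0.85(196.12) - 0.7(49.55) = 132.02
C7: 1.3(196.12) + 1.75(144.94) = 508.60
The controlling combination is 4, giving 625.13 kN·m.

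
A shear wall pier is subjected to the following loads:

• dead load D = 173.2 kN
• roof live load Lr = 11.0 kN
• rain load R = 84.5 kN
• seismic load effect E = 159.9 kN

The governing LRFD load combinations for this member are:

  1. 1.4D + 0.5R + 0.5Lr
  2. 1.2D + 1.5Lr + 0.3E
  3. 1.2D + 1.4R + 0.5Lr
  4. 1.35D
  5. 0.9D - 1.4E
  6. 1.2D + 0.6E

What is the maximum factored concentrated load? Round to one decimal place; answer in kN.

331.6 kN

1. 1.4(173.2) + 0.5(84.5) + 0.5(11.0) = 290.2
2. 1.2(173.2) + 1.5(11.0) + 0.3(159.9) = 207.8 + 16.5 + 48.0 = 272.3
3. 1.2(173.2) + 1.4(84.5) + 0.5(11.0) = 207.8 + 118.3 + 5.5 = 331.6
4. 1.35(173.2) = 233.8
5. 0.9(173.2) - 1.4(159.9) = 155.9 - 223.9 = -68.0
6. 1.2(173.2) + 0.6(159.9) = 303.8
The controlling combination is 3, giving 331.6 kN.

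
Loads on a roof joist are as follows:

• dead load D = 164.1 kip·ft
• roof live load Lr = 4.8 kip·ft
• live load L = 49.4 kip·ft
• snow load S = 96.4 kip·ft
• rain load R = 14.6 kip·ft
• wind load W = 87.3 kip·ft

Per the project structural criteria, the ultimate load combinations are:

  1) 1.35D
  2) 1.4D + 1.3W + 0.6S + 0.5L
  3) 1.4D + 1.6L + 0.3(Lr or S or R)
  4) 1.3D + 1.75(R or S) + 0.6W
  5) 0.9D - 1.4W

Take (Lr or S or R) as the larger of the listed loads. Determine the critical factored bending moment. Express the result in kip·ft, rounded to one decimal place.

434.4 kip·ft

(Lr or S or R) → S = 96.4 kip·ft; (R or S) → S = 96.4 kip·ft.
1) 1.35(164.1) = 221.5
2) 1.4(164.1) + 1.3(87.3) + 0.6(96.4) + 0.5(49.4) = 425.8
3) 1.4(164.1) + 1.6(49.4) + 0.3(96.4) = 337.7
4) 1.3(164.1) + 1.75(96.4) + 0.6(87.3) = 213.3 + 168.7 + 52.4 = 434.4
5) 0.9(164.1) - 1.4(87.3) = 147.7 - 122.2 = 25.5
Combination 4 governs: M_u = 434.4 kip·ft.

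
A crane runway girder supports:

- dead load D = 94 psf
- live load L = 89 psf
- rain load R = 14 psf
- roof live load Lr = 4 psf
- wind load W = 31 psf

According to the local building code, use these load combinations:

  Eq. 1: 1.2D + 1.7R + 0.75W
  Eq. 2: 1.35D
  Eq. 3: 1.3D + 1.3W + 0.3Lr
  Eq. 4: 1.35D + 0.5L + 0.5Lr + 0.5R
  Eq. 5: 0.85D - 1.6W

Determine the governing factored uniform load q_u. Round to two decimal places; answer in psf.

Eq. 1: 1.2(94) + 1.7(14) + 0.75(31) = 112.80 + 23.80 + 23.25 = 159.85
Eq. 2: 1.35(94) = 126.90
Eq. 3: 1.3(94) + 1.3(31) + 0.3(4) = 122.20 + 40.30 + 1.20 = 163.70
Eq. 4: 1.35(94) + 0.5(89) + 0.5(4) + 0.5(14) = 126.90 + 44.50 + 2.00 + 7.00 = 180.40
Eq. 5: 0.85(94) - 1.6(31) = 79.90 - 49.60 = 30.30
Maximum is from combination 4.

180.40 psf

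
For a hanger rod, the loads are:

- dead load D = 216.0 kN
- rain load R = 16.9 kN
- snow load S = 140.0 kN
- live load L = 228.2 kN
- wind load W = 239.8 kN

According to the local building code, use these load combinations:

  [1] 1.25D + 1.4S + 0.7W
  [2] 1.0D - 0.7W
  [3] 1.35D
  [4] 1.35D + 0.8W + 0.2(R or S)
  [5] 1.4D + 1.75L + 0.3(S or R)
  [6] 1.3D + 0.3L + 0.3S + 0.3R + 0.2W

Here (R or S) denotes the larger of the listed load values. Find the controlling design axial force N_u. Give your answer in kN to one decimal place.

(R or S) → S = 140.0 kN; (S or R) → S = 140.0 kN.
[1] 1.25(216.0) + 1.4(140.0) + 0.7(239.8) = 270.0 + 196.0 + 167.9 = 633.9
[2] 1.0(216.0) - 0.7(239.8) = 216.0 - 167.9 = 48.1
[3] 1.35(216.0) = 291.6
[4] 1.35(216.0) + 0.8(239.8) + 0.2(140.0) = 291.6 + 191.8 + 28.0 = 511.4
[5] 1.4(216.0) + 1.75(228.2) + 0.3(140.0) = 302.4 + 399.4 + 42.0 = 743.8
[6] 1.3(216.0) + 0.3(228.2) + 0.3(140.0) + 0.3(16.9) + 0.2(239.8) = 444.3
Maximum is from combination 5.

743.8 kN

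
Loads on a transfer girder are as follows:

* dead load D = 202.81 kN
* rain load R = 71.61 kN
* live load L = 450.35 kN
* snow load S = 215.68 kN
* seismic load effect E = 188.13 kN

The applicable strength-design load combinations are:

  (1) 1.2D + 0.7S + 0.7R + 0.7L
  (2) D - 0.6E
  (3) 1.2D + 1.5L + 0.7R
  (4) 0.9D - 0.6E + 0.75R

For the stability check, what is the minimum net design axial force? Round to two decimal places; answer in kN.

89.93 kN

(1) 1.2(202.81) + 0.7(215.68) + 0.7(71.61) + 0.7(450.35) = 759.72
(2) 1.0(202.81) - 0.6(188.13) = 202.81 - 112.88 = 89.93
(3) 1.2(202.81) + 1.5(450.35) + 0.7(71.61) = 969.02
(4) 0.9(202.81) - 0.6(188.13) + 0.75(71.61) = 182.53 - 112.88 + 53.71 = 123.36
Combination 2 gives the minimum: 89.93 kN.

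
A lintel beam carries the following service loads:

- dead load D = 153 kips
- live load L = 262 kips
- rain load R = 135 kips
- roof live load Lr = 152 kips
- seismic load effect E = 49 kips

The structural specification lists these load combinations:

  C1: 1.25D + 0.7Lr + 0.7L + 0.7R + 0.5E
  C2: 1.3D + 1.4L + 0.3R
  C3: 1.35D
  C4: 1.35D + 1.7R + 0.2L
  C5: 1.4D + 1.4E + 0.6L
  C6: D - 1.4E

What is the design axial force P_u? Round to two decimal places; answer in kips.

606.20 kips

C1: 1.25(153) + 0.7(152) + 0.7(262) + 0.7(135) + 0.5(49) = 600.05
C2: 1.3(153) + 1.4(262) + 0.3(135) = 606.20
C3: 1.35(153) = 206.55
C4: 1.35(153) + 1.7(135) + 0.2(262) = 488.45
C5: 1.4(153) + 1.4(49) + 0.6(262) = 440.00
C6: 1.0(153) - 1.4(49) = 84.40
The controlling combination is 2, giving 606.20 kips.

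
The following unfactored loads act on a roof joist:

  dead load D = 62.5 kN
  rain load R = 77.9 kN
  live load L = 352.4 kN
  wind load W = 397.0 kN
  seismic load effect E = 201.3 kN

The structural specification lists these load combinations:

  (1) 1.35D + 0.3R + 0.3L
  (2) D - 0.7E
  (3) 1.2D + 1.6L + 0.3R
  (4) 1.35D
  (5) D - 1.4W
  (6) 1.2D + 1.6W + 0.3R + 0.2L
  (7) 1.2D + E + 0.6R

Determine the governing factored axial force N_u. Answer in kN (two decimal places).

804.05 kN

(1) 1.35(62.5) + 0.3(77.9) + 0.3(352.4) = 84.38 + 23.37 + 105.72 = 213.47
(2) 1.0(62.5) - 0.7(201.3) = 62.50 - 140.91 = -78.41
(3) 1.2(62.5) + 1.6(352.4) + 0.3(77.9) = 75.00 + 563.84 + 23.37 = 662.21
(4) 1.35(62.5) = 84.38
(5) 1.0(62.5) - 1.4(397.0) = 62.50 - 555.80 = -493.30
(6) 1.2(62.5) + 1.6(397.0) + 0.3(77.9) + 0.2(352.4) = 75.00 + 635.20 + 23.37 + 70.48 = 804.05
(7) 1.2(62.5) + 1.0(201.3) + 0.6(77.9) = 75.00 + 201.30 + 46.74 = 323.04
Maximum is from combination 6.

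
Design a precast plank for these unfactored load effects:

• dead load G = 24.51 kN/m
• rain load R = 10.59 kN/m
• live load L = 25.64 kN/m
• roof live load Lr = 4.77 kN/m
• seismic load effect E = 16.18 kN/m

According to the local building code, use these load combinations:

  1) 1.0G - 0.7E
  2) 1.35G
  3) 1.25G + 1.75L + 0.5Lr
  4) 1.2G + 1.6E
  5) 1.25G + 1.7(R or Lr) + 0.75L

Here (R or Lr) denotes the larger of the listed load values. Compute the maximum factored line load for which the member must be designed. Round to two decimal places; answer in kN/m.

(R or Lr) → R = 10.59 kN/m.
1) 1.0(24.51) - 0.7(16.18) = 24.51 - 11.33 = 13.18
2) 1.35(24.51) = 33.09
3) 1.25(24.51) + 1.75(25.64) + 0.5(4.77) = 77.89
4) 1.2(24.51) + 1.6(16.18) = 29.41 + 25.89 = 55.30
5) 1.25(24.51) + 1.7(10.59) + 0.75(25.64) = 30.64 + 18.00 + 19.23 = 67.87
The controlling combination is 3, giving 77.89 kN/m.

77.89 kN/m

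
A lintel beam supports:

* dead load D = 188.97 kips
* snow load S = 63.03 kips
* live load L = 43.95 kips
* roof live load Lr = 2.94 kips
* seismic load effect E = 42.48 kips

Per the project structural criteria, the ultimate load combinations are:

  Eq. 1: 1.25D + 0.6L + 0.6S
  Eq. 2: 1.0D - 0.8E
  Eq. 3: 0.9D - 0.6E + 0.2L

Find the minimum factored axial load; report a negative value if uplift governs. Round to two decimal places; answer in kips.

Eq. 1: 1.25(188.97) + 0.6(43.95) + 0.6(63.03) = 236.21 + 26.37 + 37.82 = 300.40
Eq. 2: 1.0(188.97) - 0.8(42.48) = 188.97 - 33.98 = 154.99
Eq. 3: 0.9(188.97) - 0.6(42.48) + 0.2(43.95) = 153.38
Combination 3 gives the minimum: 153.38 kips.

153.38 kips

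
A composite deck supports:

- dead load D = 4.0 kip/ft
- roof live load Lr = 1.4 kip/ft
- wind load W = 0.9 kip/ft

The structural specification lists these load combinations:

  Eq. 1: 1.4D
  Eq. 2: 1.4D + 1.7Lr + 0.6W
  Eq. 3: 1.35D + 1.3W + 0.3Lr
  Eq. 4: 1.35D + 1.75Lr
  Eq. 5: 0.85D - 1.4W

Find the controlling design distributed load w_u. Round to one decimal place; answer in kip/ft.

Eq. 1: 1.4(4.0) = 5.6
Eq. 2: 1.4(4.0) + 1.7(1.4) + 0.6(0.9) = 5.6 + 2.4 + 0.5 = 8.5
Eq. 3: 1.35(4.0) + 1.3(0.9) + 0.3(1.4) = 5.4 + 1.2 + 0.4 = 7.0
Eq. 4: 1.35(4.0) + 1.75(1.4) = 5.4 + 2.5 = 7.9
Eq. 5: 0.85(4.0) - 1.4(0.9) = 3.4 - 1.3 = 2.1
Maximum is from combination 2.

8.5 kip/ft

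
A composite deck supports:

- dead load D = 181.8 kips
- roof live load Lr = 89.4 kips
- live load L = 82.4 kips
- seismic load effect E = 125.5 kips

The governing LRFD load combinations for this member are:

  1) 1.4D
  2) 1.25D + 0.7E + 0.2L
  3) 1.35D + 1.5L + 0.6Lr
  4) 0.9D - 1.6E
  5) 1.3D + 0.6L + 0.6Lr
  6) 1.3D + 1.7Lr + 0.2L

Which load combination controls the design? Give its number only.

1) 1.4(181.8) = 254.5
2) 1.25(181.8) + 0.7(125.5) + 0.2(82.4) = 331.6
3) 1.35(181.8) + 1.5(82.4) + 0.6(89.4) = 422.7
4) 0.9(181.8) - 1.6(125.5) = 163.6 - 200.8 = -37.2
5) 1.3(181.8) + 0.6(82.4) + 0.6(89.4) = 339.4
6) 1.3(181.8) + 1.7(89.4) + 0.2(82.4) = 236.3 + 152.0 + 16.5 = 404.8
The largest value is 422.7 kips from combination 3.

Combination 3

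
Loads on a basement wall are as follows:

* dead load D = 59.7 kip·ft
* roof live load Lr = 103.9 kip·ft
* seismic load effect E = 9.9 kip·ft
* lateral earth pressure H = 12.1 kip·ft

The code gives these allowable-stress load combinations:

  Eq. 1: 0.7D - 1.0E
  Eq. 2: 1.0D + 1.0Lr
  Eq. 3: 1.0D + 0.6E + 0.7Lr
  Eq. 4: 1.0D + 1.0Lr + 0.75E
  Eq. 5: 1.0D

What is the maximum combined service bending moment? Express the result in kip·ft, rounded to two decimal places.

171.03 kip·ft

Eq. 1: 0.7(59.7) - 1.0(9.9) = 31.89
Eq. 2: 1.0(59.7) + 1.0(103.9) = 163.60
Eq. 3: 1.0(59.7) + 0.6(9.9) + 0.7(103.9) = 138.37
Eq. 4: 1.0(59.7) + 1.0(103.9) + 0.75(9.9) = 171.03
Eq. 5: 1.0(59.7) = 59.70
The controlling combination is 4, giving 171.03 kip·ft.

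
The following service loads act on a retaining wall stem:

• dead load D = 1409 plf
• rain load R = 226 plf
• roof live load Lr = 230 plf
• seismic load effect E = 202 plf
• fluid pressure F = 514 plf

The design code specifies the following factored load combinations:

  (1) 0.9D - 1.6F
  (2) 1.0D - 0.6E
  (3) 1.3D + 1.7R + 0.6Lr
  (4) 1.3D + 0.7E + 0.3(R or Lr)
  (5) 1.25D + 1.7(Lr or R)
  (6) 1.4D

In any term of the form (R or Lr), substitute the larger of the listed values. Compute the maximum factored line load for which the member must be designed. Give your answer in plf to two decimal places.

(R or Lr) → Lr = 230 plf; (Lr or R) → Lr = 230 plf.
(1) 0.9(1409) - 1.6(514) = 1268.10 - 822.40 = 445.70
(2) 1.0(1409) - 0.6(202) = 1409.00 - 121.20 = 1287.80
(3) 1.3(1409) + 1.7(226) + 0.6(230) = 1831.70 + 384.20 + 138.00 = 2353.90
(4) 1.3(1409) + 0.7(202) + 0.3(230) = 1831.70 + 141.40 + 69.00 = 2042.10
(5) 1.25(1409) + 1.7(230) = 1761.25 + 391.00 = 2152.25
(6) 1.4(1409) = 1972.60
Combination 3 governs: w_u = 2353.90 plf.

2353.90 plf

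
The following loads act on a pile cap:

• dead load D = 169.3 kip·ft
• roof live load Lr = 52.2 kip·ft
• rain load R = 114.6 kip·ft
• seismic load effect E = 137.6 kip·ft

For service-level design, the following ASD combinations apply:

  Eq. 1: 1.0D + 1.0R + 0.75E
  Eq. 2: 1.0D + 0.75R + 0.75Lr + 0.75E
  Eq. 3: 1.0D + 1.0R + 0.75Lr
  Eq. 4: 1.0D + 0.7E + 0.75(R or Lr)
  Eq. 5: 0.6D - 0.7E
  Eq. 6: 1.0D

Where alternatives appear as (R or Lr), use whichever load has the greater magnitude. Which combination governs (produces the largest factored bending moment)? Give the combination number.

(R or Lr) → R = 114.6 kip·ft.
Eq. 1: 1.0(169.3) + 1.0(114.6) + 0.75(137.6) = 387.10
Eq. 2: 1.0(169.3) + 0.75(114.6) + 0.75(52.2) + 0.75(137.6) = 397.60
Eq. 3: 1.0(169.3) + 1.0(114.6) + 0.75(52.2) = 323.05
Eq. 4: 1.0(169.3) + 0.7(137.6) + 0.75(114.6) = 351.57
Eq. 5: 0.6(169.3) - 0.7(137.6) = 5.26
Eq. 6: 1.0(169.3) = 169.30
The largest value is 397.60 kip·ft from combination 2.

Combination 2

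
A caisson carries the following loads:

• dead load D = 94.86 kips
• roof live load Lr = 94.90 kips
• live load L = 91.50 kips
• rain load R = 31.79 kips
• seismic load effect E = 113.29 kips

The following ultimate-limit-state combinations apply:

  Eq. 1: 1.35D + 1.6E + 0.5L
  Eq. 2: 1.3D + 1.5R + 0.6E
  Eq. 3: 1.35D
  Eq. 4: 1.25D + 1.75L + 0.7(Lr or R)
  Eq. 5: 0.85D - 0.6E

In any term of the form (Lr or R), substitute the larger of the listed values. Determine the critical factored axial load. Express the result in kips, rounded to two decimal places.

355.08 kips

(Lr or R) → Lr = 94.90 kips.
Eq. 1: 1.35(94.86) + 1.6(113.29) + 0.5(91.50) = 355.08
Eq. 2: 1.3(94.86) + 1.5(31.79) + 0.6(113.29) = 123.32 + 47.69 + 67.97 = 238.98
Eq. 3: 1.35(94.86) = 128.06
Eq. 4: 1.25(94.86) + 1.75(91.50) + 0.7(94.90) = 345.13
Eq. 5: 0.85(94.86) - 0.6(113.29) = 80.63 - 67.97 = 12.66
Maximum is from combination 1.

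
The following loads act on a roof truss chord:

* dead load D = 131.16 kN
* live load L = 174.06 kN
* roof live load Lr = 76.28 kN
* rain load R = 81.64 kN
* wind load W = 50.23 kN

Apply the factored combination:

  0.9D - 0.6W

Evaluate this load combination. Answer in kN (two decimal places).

87.91 kN

0.9(131.16) - 0.6(50.23) = 87.91
V_u = 87.91 kN.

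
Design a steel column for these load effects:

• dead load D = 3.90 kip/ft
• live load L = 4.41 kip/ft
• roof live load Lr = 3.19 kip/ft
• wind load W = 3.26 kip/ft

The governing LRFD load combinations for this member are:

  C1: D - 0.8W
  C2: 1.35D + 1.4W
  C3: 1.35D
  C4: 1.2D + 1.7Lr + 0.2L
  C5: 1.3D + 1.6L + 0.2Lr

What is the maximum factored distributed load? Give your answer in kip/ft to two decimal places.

12.76 kip/ft

C1: 1.0(3.90) - 0.8(3.26) = 3.90 - 2.61 = 1.29
C2: 1.35(3.90) + 1.4(3.26) = 5.27 + 4.56 = 9.83
C3: 1.35(3.90) = 5.27
C4: 1.2(3.90) + 1.7(3.19) + 0.2(4.41) = 10.99
C5: 1.3(3.90) + 1.6(4.41) + 0.2(3.19) = 12.76
Combination 5 governs: w_u = 12.76 kip/ft.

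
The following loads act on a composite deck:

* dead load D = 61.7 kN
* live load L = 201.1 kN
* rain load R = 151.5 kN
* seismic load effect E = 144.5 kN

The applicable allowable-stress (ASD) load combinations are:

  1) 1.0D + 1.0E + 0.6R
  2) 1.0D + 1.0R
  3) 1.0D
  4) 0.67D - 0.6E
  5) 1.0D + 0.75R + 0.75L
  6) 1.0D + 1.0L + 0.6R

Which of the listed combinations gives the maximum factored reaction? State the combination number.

Combination 6

1) 1.0(61.7) + 1.0(144.5) + 0.6(151.5) = 61.7 + 144.5 + 90.9 = 297.1
2) 1.0(61.7) + 1.0(151.5) = 61.7 + 151.5 = 213.2
3) 1.0(61.7) = 61.7
4) 0.67(61.7) - 0.6(144.5) = 41.3 - 86.7 = -45.4
5) 1.0(61.7) + 0.75(151.5) + 0.75(201.1) = 326.2
6) 1.0(61.7) + 1.0(201.1) + 0.6(151.5) = 61.7 + 201.1 + 90.9 = 353.7
The largest value is 353.7 kN from combination 6.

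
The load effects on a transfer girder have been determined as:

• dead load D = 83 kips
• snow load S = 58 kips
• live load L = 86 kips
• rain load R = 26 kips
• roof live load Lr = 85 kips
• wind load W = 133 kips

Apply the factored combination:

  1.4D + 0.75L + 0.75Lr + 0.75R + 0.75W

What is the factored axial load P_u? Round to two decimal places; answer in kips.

363.70 kips

1.4(83) + 0.75(86) + 0.75(85) + 0.75(26) + 0.75(133) = 116.20 + 64.50 + 63.75 + 19.50 + 99.75 = 363.70
P_u = 363.70 kips.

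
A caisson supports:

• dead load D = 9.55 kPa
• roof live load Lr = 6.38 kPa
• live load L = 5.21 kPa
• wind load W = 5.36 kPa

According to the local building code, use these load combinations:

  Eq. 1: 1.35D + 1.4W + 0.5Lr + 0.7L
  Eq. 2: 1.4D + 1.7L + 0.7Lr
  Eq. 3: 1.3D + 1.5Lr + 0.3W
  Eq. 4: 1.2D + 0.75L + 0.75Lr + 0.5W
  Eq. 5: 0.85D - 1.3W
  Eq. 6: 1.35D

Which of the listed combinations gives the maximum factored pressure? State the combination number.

Combination 1

Eq. 1: 1.35(9.55) + 1.4(5.36) + 0.5(6.38) + 0.7(5.21) = 12.89 + 7.50 + 3.19 + 3.65 = 27.23
Eq. 2: 1.4(9.55) + 1.7(5.21) + 0.7(6.38) = 26.69
Eq. 3: 1.3(9.55) + 1.5(6.38) + 0.3(5.36) = 23.59
Eq. 4: 1.2(9.55) + 0.75(5.21) + 0.75(6.38) + 0.5(5.36) = 22.83
Eq. 5: 0.85(9.55) - 1.3(5.36) = 8.12 - 6.97 = 1.15
Eq. 6: 1.35(9.55) = 12.89
The largest value is 27.23 kPa from combination 1.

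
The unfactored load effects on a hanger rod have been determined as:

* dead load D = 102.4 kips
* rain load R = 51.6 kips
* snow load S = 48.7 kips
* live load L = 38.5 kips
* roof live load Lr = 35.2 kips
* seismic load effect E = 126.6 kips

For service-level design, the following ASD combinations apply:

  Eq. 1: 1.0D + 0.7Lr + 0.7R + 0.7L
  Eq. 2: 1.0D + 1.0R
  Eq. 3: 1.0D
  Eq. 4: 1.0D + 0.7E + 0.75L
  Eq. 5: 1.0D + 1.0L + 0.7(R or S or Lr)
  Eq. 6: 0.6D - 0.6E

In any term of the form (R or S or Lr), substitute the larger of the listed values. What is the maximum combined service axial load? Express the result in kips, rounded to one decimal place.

219.9 kips

(R or S or Lr) → R = 51.6 kips.
Eq. 1: 1.0(102.4) + 0.7(35.2) + 0.7(51.6) + 0.7(38.5) = 102.4 + 24.6 + 36.1 + 27.0 = 190.1
Eq. 2: 1.0(102.4) + 1.0(51.6) = 102.4 + 51.6 = 154.0
Eq. 3: 1.0(102.4) = 102.4
Eq. 4: 1.0(102.4) + 0.7(126.6) + 0.75(38.5) = 102.4 + 88.6 + 28.9 = 219.9
Eq. 5: 1.0(102.4) + 1.0(38.5) + 0.7(51.6) = 102.4 + 38.5 + 36.1 = 177.0
Eq. 6: 0.6(102.4) - 0.6(126.6) = -14.5
The controlling combination is 4, giving 219.9 kips.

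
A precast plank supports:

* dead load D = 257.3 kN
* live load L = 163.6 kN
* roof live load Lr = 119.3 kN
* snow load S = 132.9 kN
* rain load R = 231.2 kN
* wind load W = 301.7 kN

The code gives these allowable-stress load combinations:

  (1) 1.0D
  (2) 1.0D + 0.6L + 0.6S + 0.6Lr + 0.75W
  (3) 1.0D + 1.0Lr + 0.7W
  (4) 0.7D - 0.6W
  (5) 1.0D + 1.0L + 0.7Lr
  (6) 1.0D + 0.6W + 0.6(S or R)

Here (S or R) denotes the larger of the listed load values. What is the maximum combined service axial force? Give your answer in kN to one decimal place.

733.1 kN

(S or R) → R = 231.2 kN.
(1) 1.0(257.3) = 257.3
(2) 1.0(257.3) + 0.6(163.6) + 0.6(132.9) + 0.6(119.3) + 0.75(301.7) = 257.3 + 98.2 + 79.7 + 71.6 + 226.3 = 733.1
(3) 1.0(257.3) + 1.0(119.3) + 0.7(301.7) = 257.3 + 119.3 + 211.2 = 587.8
(4) 0.7(257.3) - 0.6(301.7) = 180.1 - 181.0 = -0.9
(5) 1.0(257.3) + 1.0(163.6) + 0.7(119.3) = 257.3 + 163.6 + 83.5 = 504.4
(6) 1.0(257.3) + 0.6(301.7) + 0.6(231.2) = 257.3 + 181.0 + 138.7 = 577.0
Maximum is from combination 2.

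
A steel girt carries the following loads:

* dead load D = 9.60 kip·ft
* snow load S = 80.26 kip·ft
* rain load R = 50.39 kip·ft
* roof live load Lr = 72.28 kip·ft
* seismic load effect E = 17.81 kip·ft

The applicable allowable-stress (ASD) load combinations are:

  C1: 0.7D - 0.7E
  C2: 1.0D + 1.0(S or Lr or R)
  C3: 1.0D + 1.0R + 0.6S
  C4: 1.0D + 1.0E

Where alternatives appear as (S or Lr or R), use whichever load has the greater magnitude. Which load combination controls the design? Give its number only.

Combination 3

(S or Lr or R) → S = 80.26 kip·ft.
C1: 0.7(9.60) - 0.7(17.81) = -5.75
C2: 1.0(9.60) + 1.0(80.26) = 89.86
C3: 1.0(9.60) + 1.0(50.39) + 0.6(80.26) = 108.15
C4: 1.0(9.60) + 1.0(17.81) = 27.41
The largest value is 108.15 kip·ft from combination 3.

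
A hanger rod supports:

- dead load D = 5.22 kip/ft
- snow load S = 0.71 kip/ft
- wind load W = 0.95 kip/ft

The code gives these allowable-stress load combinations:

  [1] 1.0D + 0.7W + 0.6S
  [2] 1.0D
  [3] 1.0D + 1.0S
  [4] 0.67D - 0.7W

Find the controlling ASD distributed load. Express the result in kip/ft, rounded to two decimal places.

6.31 kip/ft

[1] 1.0(5.22) + 0.7(0.95) + 0.6(0.71) = 6.31
[2] 1.0(5.22) = 5.22
[3] 1.0(5.22) + 1.0(0.71) = 5.22 + 0.71 = 5.93
[4] 0.67(5.22) - 0.7(0.95) = 3.50 - 0.67 = 2.83
Combination 1 governs: w = 6.31 kip/ft.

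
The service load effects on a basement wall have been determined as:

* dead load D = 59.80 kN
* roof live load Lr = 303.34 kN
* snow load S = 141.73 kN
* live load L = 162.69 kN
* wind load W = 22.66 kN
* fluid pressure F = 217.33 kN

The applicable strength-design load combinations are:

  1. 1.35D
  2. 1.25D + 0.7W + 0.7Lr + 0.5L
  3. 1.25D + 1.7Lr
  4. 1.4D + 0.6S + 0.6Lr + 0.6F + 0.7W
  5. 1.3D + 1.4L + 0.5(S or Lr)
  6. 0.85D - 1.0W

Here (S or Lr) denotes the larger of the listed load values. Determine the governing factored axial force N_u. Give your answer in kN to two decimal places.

590.43 kN

(S or Lr) → Lr = 303.34 kN.
1. 1.35(59.80) = 80.73
2. 1.25(59.80) + 0.7(22.66) + 0.7(303.34) + 0.5(162.69) = 74.75 + 15.86 + 212.34 + 81.35 = 384.30
3. 1.25(59.80) + 1.7(303.34) = 74.75 + 515.68 = 590.43
4. 1.4(59.80) + 0.6(141.73) + 0.6(303.34) + 0.6(217.33) + 0.7(22.66) = 83.72 + 85.04 + 182.00 + 130.40 + 15.86 = 497.02
5. 1.3(59.80) + 1.4(162.69) + 0.5(303.34) = 77.74 + 227.77 + 151.67 = 457.18
6. 0.85(59.80) - 1.0(22.66) = 50.83 - 22.66 = 28.17
Maximum is from combination 3.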